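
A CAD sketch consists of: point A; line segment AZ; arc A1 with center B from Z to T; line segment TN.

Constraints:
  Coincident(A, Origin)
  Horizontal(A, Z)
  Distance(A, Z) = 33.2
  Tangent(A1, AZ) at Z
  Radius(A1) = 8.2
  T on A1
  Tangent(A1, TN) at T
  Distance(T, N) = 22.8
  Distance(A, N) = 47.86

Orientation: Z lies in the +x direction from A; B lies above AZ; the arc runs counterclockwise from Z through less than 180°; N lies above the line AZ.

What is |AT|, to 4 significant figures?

42.40

A is at the origin; AZ is horizontal with |AZ| = 33.2 and Z on the +x side, so Z = (33.20, 0.000). The tangent condition forces BZ to be normal to AZ, so B = Z + (0, 8.2) = (33.20, 8.200). Since BT ⟂ TN (tangency), |BN| = √(8.2² + 22.8²) = 24.23 regardless of where T sits on A1. So N lies on both circle(A, 47.86) and circle(B, 24.23); the above-AZ intersection is N = (35.28, 32.34). T is the foot of the tangent from N: T = (41.13, 10.30).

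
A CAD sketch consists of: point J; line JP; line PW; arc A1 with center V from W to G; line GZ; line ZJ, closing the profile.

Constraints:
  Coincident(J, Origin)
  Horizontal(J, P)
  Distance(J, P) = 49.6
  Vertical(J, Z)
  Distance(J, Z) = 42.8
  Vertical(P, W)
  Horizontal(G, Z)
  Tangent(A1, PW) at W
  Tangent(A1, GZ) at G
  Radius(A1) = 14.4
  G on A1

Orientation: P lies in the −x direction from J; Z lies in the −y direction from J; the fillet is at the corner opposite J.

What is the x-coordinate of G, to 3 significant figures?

-35.2

J is at the origin; JP is horizontal with |JP| = 49.6 and P on the −x side, so P = (-49.6, 0.00). JZ is vertical with |JZ| = 42.8 and Z on the −y side, so Z = (0.00, -42.8). The virtual corner opposite J is at (-49.6, -42.8). The tangent condition forces VW to be normal to PW and since A1 is tangent to GZ there, VG ⟂ GZ, with radius 14.4, so the center V sits 14.4 in from both sides at V = (-35.2, -28.4). That places the tangent points at W = (-49.6, -28.4) on PW and G = (-35.2, -42.8) on GZ. So G.x = -35.2.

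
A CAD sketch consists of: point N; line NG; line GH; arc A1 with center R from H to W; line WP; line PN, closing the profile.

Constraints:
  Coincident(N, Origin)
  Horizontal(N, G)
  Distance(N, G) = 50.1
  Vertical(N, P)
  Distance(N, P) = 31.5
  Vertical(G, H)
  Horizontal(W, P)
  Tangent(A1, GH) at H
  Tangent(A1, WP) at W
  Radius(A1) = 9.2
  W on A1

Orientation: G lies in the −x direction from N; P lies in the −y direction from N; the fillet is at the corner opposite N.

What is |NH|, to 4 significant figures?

54.84

The virtual corner opposite N is at (-50.10, -31.50). A1 meets GH tangentially, so RH is at right angles to GH and the tangent condition forces RW to be normal to WP, with radius 9.2, so the center R sits 9.2 in from both sides at R = (-40.90, -22.30). That places the tangent points at H = (-50.10, -22.30) on GH and W = (-40.90, -31.50) on WP. Then |NH| = |H − N| = 54.84.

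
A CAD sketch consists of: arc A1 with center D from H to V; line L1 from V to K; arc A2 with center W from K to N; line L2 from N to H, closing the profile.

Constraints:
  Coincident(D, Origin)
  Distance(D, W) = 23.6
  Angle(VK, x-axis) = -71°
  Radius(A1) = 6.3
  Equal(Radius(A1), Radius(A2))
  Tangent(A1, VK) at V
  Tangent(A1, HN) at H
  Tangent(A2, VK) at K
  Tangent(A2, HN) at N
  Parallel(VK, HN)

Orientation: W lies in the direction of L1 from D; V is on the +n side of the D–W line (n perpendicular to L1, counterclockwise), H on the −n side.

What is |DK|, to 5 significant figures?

24.426

The slot axis is L1's direction at -71.0°, so u = (cos -71.0°, sin -71.0°) = (0.32557, -0.94552) and n = (−sin -71.0°, cos -71.0°) = (0.94552, 0.32557). D is at the origin and W lies 23.6 along u from D, so W = 23.6·u = (7.6834, -22.314). Tangency of A1 to both parallel lines with radius 6.3 puts V and H at D ± 6.3·n: V = (5.9568, 2.0511), H = (-5.9568, -2.0511). Equal radii place K and N the same way about W: K = W + 6.3·n = (13.640, -20.263), N = W − 6.3·n = (1.7266, -24.365). Then |DK| = |K − D| = 24.426.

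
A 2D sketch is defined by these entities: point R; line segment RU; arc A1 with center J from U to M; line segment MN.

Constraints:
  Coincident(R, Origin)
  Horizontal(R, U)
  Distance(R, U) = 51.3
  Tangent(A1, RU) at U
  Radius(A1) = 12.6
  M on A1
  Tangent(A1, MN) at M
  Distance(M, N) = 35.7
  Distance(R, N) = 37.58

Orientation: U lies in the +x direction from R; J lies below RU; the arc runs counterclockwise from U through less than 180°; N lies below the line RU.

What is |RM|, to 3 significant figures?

41.8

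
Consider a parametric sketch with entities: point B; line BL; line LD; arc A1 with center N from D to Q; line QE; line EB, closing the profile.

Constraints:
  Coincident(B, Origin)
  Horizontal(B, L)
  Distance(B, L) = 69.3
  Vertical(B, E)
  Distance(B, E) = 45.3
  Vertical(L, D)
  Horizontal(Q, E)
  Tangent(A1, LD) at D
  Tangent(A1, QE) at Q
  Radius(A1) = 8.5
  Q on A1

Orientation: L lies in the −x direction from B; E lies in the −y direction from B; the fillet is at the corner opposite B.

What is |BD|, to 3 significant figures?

78.5

B is at the origin; BL is horizontal with |BL| = 69.3 and L on the −x side, so L = (-69.3, 0.00). B and E share the same x with |BE| = 45.3 and E on the −y side, so E = (0.00, -45.3). The virtual corner opposite B is at (-69.3, -45.3). Tangency of A1 to LD means the radius ND is perpendicular to LD and tangency of A1 to QE means the radius NQ is perpendicular to QE, with radius 8.5, so the center N sits 8.5 in from both sides at N = (-60.8, -36.8). That places the tangent points at D = (-69.3, -36.8) on LD and Q = (-60.8, -45.3) on QE. Then |BD| = |D − B| = 78.5.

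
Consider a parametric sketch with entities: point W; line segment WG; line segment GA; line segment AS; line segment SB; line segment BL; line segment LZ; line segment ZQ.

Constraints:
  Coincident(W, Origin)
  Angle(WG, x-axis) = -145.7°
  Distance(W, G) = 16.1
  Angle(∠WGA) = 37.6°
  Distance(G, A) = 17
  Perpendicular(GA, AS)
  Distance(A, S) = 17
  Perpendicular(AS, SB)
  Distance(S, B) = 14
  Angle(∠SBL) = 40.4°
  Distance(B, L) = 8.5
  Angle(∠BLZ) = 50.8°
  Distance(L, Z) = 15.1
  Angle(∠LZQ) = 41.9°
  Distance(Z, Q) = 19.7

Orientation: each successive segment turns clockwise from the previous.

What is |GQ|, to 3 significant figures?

12.7

W is at the origin; WG runs at -145.7° with length 16.1, so G = (-13.3, -9.07). ∠WGA = 37.6° gives GA at 71.9° from the x-axis; with |GA| = 17.0, A = (-8.02, 7.09). GA ⟂ AS, so AS runs at -18.1°; with |AS| = 17.0, S = (8.14, 1.80). AS ⟂ SB, so SB runs at -108°; with |SB| = 14.0, B = (3.79, -11.5). ∠SBL = 40.4° gives BL at 112° from the x-axis; with |BL| = 8.5, L = (0.565, -3.64). ∠BLZ = 50.8° gives LZ at -16.9° from the x-axis; with |LZ| = 15.1, Z = (15.0, -8.03). ∠LZQ = 41.9° gives ZQ at -155° from the x-axis; with |ZQ| = 19.7, Q = (-2.84, -16.4). Then |GQ| = |Q − G| = 12.7.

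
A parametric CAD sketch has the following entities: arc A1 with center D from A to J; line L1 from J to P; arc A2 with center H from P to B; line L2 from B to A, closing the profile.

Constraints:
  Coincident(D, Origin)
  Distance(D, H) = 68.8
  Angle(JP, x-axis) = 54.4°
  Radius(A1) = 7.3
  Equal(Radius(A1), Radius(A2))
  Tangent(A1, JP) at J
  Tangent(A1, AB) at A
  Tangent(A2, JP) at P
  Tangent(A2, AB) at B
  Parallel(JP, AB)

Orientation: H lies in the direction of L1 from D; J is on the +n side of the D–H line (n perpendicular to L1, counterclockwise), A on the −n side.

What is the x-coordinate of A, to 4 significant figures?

5.936

D is at the origin and H lies 68.8 along u from D, so H = 68.8·u = (40.05, 55.94). Tangency of A1 to both parallel lines with radius 7.3 puts J and A at D ± 7.3·n: J = (-5.936, 4.249), A = (5.936, -4.249). So A.x = 5.936.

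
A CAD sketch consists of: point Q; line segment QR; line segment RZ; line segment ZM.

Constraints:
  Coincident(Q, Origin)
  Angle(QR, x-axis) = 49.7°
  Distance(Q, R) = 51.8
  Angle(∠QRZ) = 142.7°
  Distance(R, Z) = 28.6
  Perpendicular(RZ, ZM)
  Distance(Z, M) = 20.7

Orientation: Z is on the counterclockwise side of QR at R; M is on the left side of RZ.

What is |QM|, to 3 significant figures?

70.6

∠QRZ = 142.7°, so RZ runs at 49.7° + (180° − 142.7°) = 87.0° from the x-axis; with |RZ| = 28.6, Z = R + 28.6·(cos 87.0°, sin 87.0°) = (35.0, 68.1). The perpendicularity gives ZM at right angles to RZ; with |ZM| = 20.7 on the left of RZ, M = Z + 20.7·(-0.999, 0.0523) = (14.3, 69.2). Then |QM| = |M − Q| = 70.6.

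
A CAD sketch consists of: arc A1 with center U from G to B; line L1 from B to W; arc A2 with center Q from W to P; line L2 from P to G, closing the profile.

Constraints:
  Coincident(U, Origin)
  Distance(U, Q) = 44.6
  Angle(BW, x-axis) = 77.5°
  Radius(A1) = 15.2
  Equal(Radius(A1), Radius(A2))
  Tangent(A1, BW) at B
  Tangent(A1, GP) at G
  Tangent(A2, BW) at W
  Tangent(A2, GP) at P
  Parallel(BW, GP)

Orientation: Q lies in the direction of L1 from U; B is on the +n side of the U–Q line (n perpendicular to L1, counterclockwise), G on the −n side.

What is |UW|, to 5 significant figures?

47.119

The slot axis is L1's direction at 77.5°, so u = (cos 77.5°, sin 77.5°) = (0.21644, 0.97630) and n = (−sin 77.5°, cos 77.5°) = (-0.97630, 0.21644). U is at the origin and Q lies 44.6 along u from U, so Q = 44.6·u = (9.6532, 43.543). Tangency of A1 to both parallel lines with radius 15.2 puts B and G at U ± 15.2·n: B = (-14.840, 3.2899), G = (14.840, -3.2899). Equal radii place W and P the same way about Q: W = Q + 15.2·n = (-5.1865, 46.833), P = Q − 15.2·n = (24.493, 40.253). Then |UW| = |W − U| = 47.119.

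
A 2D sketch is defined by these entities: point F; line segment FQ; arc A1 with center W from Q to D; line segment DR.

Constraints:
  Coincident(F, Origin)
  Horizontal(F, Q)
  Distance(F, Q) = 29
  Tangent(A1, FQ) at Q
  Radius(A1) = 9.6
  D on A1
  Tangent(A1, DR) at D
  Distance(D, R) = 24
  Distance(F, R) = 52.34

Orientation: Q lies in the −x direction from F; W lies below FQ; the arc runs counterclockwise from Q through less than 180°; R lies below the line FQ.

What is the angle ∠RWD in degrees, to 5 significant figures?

68.199°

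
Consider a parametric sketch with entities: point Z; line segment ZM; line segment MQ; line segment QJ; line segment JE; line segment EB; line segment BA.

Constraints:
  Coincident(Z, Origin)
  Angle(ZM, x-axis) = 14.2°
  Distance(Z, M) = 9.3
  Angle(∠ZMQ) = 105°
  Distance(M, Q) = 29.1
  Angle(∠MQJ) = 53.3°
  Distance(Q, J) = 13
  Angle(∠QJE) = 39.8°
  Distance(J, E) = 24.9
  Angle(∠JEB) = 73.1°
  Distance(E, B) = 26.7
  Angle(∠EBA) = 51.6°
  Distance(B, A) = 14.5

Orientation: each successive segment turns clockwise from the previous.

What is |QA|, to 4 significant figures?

5.418

Z is at the origin; ZM runs at 14.2° with length 9.3, so M = (9.016, 2.281). ∠ZMQ = 105.0° gives MQ at -60.80° from the x-axis; with |MQ| = 29.1, Q = (23.21, -23.12). ∠MQJ = 53.3° gives QJ at 172.5° from the x-axis; with |QJ| = 13.0, J = (10.32, -21.42). ∠QJE = 39.8° gives JE at 32.30° from the x-axis; with |JE| = 24.9, E = (31.37, -8.118). ∠JEB = 73.1° gives EB at -74.60° from the x-axis; with |EB| = 26.7, B = (38.46, -33.86). ∠EBA = 51.6° gives BA at 157.0° from the x-axis; with |BA| = 14.5, A = (25.11, -28.19). Then |QA| = |A − Q| = 5.418.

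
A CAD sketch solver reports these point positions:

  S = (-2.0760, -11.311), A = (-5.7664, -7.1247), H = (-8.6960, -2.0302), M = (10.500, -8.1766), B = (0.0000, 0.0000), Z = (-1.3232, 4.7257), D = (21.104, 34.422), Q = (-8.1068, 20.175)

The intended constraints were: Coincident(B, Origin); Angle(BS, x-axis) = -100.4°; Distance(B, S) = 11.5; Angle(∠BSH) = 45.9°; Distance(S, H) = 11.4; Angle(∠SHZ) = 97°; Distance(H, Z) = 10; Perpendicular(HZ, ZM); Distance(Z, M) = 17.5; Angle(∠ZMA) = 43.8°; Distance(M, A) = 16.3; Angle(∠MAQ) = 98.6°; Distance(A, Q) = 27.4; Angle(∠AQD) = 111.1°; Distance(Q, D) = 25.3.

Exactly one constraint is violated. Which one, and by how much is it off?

Distance(Q, D) = 25.3 — off by 7.20.

B = (0.00, 0.00) ✓; BS at -100.4° ✓; |BS| = 11.50 ✓; ∠BSH = 45.90° ✓; |SH| = 11.40 ✓; ∠SHZ = 97.00° ✓; |HZ| = 10.00 ✓; ∠(HZ, ZM) = 90.00° ✓; |ZM| = 17.50 ✓; ∠ZMA = 43.80° ✓; |MA| = 16.30 ✓; ∠MAQ = 98.60° ✓; |AQ| = 27.40 ✓; ∠AQD = 111.1° ✓; |QD| = 32.50 ✗.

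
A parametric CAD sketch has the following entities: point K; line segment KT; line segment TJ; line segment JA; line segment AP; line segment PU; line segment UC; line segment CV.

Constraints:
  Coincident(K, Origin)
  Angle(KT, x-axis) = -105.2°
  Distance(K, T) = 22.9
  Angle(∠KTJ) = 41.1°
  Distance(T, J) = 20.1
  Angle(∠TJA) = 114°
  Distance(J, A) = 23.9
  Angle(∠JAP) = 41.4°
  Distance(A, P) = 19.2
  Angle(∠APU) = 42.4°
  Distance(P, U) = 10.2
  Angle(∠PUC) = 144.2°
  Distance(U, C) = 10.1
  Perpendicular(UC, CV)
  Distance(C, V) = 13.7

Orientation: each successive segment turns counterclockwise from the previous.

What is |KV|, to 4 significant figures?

15.61

∠PUC = 144.2° gives UC at 51.70° from the x-axis; with |UC| = 10.1, C = (12.67, 6.997). The perpendicularity gives CV at right angles to UC, so CV runs at 141.7°; with |CV| = 13.7, V = (1.920, 15.49). Then |KV| = |V − K| = 15.61.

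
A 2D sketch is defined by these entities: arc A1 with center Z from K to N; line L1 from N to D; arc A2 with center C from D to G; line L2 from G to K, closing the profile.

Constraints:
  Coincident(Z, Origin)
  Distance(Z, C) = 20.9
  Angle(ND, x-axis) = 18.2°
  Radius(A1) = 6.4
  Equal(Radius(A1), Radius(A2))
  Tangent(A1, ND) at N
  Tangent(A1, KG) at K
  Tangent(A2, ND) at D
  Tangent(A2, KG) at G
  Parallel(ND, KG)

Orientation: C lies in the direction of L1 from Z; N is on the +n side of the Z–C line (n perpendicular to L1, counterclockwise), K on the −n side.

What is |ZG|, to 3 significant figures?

21.9

Tangency of A1 to both parallel lines with radius 6.4 puts N and K at Z ± 6.4·n: N = (-2.00, 6.08), K = (2.00, -6.08). Equal radii place D and G the same way about C: D = C + 6.4·n = (17.9, 12.6), G = C − 6.4·n = (21.9, 0.448). Then |ZG| = |G − Z| = 21.9.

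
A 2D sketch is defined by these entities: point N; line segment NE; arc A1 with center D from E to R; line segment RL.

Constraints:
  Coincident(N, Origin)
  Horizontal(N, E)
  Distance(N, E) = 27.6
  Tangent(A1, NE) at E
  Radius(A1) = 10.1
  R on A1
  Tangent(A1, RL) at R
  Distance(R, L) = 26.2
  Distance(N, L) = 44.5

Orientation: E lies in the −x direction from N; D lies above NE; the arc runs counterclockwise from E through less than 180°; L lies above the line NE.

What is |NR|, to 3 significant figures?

21.6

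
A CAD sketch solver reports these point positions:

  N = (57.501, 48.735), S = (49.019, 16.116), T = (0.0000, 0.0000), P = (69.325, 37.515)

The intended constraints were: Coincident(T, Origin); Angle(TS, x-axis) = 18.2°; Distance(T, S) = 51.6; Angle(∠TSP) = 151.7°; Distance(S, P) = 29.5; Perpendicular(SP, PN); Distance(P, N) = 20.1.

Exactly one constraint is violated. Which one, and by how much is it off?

Distance(P, N) = 20.1 — off by 3.80.

T = (0.00, 0.00) ✓; TS at 18.20° ✓; |TS| = 51.60 ✓; ∠TSP = 151.7° ✓; |SP| = 29.50 ✓; ∠(SP, PN) = 90.00° ✓; |PN| = 16.30 ✗.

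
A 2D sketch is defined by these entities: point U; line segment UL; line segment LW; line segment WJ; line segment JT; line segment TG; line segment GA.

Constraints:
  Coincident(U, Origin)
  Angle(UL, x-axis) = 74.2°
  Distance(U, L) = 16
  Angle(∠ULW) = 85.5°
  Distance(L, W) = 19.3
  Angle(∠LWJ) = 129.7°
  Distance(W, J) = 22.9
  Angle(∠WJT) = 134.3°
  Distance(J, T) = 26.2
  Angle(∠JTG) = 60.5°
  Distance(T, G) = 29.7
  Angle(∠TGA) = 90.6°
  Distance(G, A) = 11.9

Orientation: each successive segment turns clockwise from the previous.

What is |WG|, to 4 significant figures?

29.15

U is at the origin; UL runs at 74.2° with length 16.0, so L = (4.356, 15.40). ∠ULW = 85.5° gives LW at -20.30° from the x-axis; with |LW| = 19.3, W = (22.46, 8.700). ∠LWJ = 129.7° gives WJ at -70.60° from the x-axis; with |WJ| = 22.9, J = (30.06, -12.90). ∠WJT = 134.3° gives JT at -116.3° from the x-axis; with |JT| = 26.2, T = (18.46, -36.39). ∠JTG = 60.5° gives TG at 124.2° from the x-axis; with |TG| = 29.7, G = (1.762, -11.82). Then |WG| = |G − W| = 29.15.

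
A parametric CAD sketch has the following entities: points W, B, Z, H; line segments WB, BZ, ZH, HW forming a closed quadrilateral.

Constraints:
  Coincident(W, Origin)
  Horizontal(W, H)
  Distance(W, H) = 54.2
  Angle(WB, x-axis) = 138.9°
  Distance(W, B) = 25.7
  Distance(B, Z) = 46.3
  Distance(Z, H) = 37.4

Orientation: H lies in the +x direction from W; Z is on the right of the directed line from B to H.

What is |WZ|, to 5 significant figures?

20.850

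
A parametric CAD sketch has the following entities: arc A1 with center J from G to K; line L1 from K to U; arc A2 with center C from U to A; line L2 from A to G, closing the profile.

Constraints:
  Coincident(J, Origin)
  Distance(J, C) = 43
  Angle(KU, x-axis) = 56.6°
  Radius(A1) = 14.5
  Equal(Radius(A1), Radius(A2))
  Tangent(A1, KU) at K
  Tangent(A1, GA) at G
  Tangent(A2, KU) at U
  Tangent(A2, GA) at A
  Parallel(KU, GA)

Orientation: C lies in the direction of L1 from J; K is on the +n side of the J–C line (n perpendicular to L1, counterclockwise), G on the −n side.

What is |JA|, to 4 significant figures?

45.38

The slot axis is L1's direction at 56.6°, so u = (cos 56.6°, sin 56.6°) = (0.5505, 0.8348) and n = (−sin 56.6°, cos 56.6°) = (-0.8348, 0.5505). J is at the origin and C lies 43.0 along u from J, so C = 43.0·u = (23.67, 35.90). Tangency of A1 to both parallel lines with radius 14.5 puts K and G at J ± 14.5·n: K = (-12.11, 7.982), G = (12.11, -7.982). Equal radii place U and A the same way about C: U = C + 14.5·n = (11.57, 43.88), A = C − 14.5·n = (35.78, 27.92). Then |JA| = |A − J| = 45.38.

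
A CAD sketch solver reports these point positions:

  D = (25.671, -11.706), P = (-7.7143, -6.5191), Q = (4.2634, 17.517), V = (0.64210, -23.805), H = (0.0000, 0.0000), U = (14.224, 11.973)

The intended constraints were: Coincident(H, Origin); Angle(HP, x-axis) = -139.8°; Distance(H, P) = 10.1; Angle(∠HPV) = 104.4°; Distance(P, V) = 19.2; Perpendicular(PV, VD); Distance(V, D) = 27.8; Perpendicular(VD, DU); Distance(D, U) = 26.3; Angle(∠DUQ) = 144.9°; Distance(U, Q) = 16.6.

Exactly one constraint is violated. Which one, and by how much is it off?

Distance(U, Q) = 16.6 — off by 5.20.

H = (0.00, 0.00) ✓; HP at -139.8° ✓; |HP| = 10.10 ✓; ∠HPV = 104.4° ✓; |PV| = 19.20 ✓; ∠(PV, VD) = 90.00° ✓; |VD| = 27.80 ✓; ∠(VD, DU) = 90.00° ✓; |DU| = 26.30 ✓; ∠DUQ = 144.9° ✓; |UQ| = 11.40 ✗.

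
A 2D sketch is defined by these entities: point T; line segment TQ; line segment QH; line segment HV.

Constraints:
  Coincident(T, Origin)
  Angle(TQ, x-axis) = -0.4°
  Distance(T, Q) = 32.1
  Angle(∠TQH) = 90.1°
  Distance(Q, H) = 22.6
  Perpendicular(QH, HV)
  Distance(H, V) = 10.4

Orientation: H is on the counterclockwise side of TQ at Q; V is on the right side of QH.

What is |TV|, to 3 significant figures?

48.2

T is at the origin; TQ runs at -0.4° with length 32.1, so Q = 32.1·(cos -0.4°, sin -0.4°) = (32.1, -0.224). ∠TQH = 90.1°, so QH runs at -0.4° + (180° − 90.1°) = 89.5° from the x-axis; with |QH| = 22.6, H = Q + 22.6·(cos 89.5°, sin 89.5°) = (32.3, 22.4). QH is perpendicular to HV; with |HV| = 10.4 on the right of QH, V = H + 10.4·(1.00, -0.00873) = (42.7, 22.3). Then |TV| = |V − T| = 48.2.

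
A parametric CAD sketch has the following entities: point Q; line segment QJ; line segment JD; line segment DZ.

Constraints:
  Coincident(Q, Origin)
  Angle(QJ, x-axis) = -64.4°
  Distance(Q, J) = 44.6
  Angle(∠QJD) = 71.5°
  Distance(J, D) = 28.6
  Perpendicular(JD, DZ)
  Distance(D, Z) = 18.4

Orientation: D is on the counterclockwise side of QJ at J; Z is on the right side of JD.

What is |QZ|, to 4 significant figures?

62.39

Q is at the origin; QJ runs at -64.4° with length 44.6, so J = 44.6·(cos -64.4°, sin -64.4°) = (19.27, -40.22). ∠QJD = 71.5°, so JD runs at -64.4° + (180° − 71.5°) = 44.10° from the x-axis; with |JD| = 28.6, D = J + 28.6·(cos 44.10°, sin 44.10°) = (39.81, -20.32). The perpendicularity gives DZ at right angles to JD; with |DZ| = 18.4 on the right of JD, Z = D + 18.4·(0.6959, -0.7181) = (52.61, -33.53). Then |QZ| = |Z − Q| = 62.39.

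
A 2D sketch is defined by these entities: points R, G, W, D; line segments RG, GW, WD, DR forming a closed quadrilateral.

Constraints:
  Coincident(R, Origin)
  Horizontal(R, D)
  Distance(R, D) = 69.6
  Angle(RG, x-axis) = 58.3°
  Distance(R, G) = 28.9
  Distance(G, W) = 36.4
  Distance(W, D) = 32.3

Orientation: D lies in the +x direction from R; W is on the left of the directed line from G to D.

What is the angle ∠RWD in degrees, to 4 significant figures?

96.58°

R is at the origin; RD is horizontal with |RD| = 69.6 and D in +x, so D = (69.6, 0). RG runs at 58.3° with |RG| = 28.9, so G = (15.19, 24.59). W is determined by |GW| = 36.4 and |WD| = 32.3 together: it lies at the intersection of circle(G, 36.4) and circle(D, 32.3). With |GD| = 59.71, the foot of the radical line on GD is 32.21 from G and the perpendicular offset is √(36.4² − 32.21²) = 16.95. Taking the left-of-GD solution: W = (51.52, 26.77).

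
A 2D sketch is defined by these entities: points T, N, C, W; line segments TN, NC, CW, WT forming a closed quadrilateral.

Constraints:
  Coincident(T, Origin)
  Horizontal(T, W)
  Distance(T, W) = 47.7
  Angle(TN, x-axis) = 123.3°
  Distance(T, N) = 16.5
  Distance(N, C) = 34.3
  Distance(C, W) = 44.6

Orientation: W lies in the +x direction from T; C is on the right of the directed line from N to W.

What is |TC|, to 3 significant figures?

18.0

Checks: T = (0.00, 0.00) ✓; |NC| = 34.30 ✓; |CW| = 44.60 ✓.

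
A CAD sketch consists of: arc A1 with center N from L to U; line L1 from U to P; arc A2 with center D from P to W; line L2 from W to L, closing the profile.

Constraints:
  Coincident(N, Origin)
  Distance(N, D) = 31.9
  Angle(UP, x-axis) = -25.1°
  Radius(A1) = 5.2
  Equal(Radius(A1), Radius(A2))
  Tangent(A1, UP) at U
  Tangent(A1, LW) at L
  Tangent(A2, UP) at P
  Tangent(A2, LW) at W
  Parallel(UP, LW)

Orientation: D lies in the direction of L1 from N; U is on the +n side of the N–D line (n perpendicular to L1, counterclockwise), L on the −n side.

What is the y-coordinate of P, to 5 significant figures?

-8.8230

The slot axis is L1's direction at -25.1°, so u = (cos -25.1°, sin -25.1°) = (0.90557, -0.42420) and n = (−sin -25.1°, cos -25.1°) = (0.42420, 0.90557). N is at the origin and D lies 31.9 along u from N, so D = 31.9·u = (28.888, -13.532). Tangency of A1 to both parallel lines with radius 5.2 puts U and L at N ± 5.2·n: U = (2.2058, 4.7090), L = (-2.2058, -4.7090). Equal radii place P and W the same way about D: P = D + 5.2·n = (31.093, -8.8230), W = D − 5.2·n = (26.682, -18.241). So P.y = -8.8230.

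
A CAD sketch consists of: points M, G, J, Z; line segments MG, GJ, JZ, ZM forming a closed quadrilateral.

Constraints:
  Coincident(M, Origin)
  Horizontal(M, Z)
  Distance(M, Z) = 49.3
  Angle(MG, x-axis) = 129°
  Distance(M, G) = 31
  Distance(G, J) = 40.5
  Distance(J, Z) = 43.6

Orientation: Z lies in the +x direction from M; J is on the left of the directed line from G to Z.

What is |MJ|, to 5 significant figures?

38.147

Checks: |GJ| = 40.50 ✓; |JZ| = 43.60 ✓.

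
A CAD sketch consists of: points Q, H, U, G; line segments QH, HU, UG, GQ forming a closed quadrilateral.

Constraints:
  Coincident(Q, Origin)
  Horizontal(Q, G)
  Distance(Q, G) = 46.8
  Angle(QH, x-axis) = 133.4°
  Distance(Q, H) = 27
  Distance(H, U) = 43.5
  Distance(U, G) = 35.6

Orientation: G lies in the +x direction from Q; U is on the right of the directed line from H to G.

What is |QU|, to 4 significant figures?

16.58

Checks: |HU| = 43.50 ✓; |UG| = 35.60 ✓.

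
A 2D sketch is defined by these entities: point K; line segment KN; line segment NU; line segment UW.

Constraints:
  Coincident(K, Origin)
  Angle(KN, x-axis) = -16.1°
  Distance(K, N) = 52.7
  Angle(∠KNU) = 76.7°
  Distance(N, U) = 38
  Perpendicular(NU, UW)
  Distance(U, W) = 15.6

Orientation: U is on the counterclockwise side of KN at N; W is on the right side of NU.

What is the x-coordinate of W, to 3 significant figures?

68.1

∠KNU = 76.7°, so NU runs at -16.1° + (180° − 76.7°) = 87.2° from the x-axis; with |NU| = 38.0, U = N + 38.0·(cos 87.2°, sin 87.2°) = (52.5, 23.3). NU ⟂ UW; with |UW| = 15.6 on the right of NU, W = U + 15.6·(0.999, -0.0488) = (68.1, 22.6). So W.x = 68.1.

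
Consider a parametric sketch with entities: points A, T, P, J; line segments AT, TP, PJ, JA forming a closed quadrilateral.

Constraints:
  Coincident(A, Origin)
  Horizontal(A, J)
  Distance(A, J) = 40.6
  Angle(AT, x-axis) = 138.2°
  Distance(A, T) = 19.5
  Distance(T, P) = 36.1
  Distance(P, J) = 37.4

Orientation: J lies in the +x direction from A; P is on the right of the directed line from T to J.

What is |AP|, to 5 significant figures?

17.486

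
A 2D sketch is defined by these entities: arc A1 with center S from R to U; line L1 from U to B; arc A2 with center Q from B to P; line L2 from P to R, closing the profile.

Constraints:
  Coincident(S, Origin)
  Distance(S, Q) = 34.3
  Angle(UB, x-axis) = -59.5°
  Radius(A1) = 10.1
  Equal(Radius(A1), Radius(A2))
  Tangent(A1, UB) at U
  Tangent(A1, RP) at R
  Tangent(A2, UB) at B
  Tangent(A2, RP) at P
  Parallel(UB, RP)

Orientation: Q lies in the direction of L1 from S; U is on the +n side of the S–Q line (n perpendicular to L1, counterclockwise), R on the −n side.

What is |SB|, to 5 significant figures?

35.756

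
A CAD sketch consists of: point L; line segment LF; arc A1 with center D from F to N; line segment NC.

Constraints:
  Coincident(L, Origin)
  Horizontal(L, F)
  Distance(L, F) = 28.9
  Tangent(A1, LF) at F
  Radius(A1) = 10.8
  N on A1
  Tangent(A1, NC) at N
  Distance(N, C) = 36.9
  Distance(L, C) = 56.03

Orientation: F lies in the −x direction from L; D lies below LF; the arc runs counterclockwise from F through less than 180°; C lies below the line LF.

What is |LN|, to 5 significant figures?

41.651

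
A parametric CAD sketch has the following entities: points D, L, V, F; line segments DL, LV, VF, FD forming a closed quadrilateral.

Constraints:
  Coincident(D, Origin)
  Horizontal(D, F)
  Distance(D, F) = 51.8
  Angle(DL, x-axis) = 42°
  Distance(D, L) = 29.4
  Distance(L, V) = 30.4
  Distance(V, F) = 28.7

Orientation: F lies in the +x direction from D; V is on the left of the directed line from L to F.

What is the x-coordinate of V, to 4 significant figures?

50.88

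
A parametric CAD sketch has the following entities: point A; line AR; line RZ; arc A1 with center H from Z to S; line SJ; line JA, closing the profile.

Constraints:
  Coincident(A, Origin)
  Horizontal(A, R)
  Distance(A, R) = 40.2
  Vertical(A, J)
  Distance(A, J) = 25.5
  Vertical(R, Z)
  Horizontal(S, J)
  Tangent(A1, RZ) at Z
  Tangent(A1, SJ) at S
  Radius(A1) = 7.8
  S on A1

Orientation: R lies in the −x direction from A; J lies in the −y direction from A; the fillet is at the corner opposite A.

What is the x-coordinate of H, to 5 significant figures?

-32.400

A is at the origin; A and R share the same y with |AR| = 40.2 and R on the −x side, so R = (-40.200, 0.0000). AJ is vertical with |AJ| = 25.5 and J on the −y side, so J = (0.0000, -25.500). The virtual corner opposite A is at (-40.200, -25.500). Since A1 is tangent to RZ there, HZ ⟂ RZ and tangency of A1 to SJ means the radius HS is perpendicular to SJ, with radius 7.8, so the center H sits 7.8 in from both sides at H = (-32.400, -17.700). So H.x = -32.400.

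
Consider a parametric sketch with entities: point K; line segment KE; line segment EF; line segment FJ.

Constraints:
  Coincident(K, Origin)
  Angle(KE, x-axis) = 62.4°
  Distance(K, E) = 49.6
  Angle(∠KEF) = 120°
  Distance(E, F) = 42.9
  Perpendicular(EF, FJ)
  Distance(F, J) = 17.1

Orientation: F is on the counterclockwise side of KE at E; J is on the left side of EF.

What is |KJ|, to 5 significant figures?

72.469

K is at the origin; KE runs at 62.4° with length 49.6, so E = 49.6·(cos 62.4°, sin 62.4°) = (22.979, 43.956). ∠KEF = 120.0°, so EF runs at 62.4° + (180° − 120.0°) = 122.40° from the x-axis; with |EF| = 42.9, F = E + 42.9·(cos 122.40°, sin 122.40°) = (-0.0074862, 80.177). EF is perpendicular to FJ; with |FJ| = 17.1 on the left of EF, J = F + 17.1·(-0.84433, -0.53583) = (-14.445, 71.015). Then |KJ| = |J − K| = 72.469.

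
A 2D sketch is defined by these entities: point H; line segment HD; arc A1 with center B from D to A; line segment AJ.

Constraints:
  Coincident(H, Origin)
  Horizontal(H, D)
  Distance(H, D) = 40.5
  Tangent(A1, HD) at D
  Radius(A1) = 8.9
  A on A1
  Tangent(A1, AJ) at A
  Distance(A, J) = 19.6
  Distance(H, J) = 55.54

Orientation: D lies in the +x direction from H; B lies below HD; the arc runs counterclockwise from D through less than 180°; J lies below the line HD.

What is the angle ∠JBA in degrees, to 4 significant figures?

65.58°

Checks: ∠(BD, DH) = 90.00° ✓; |BD| = 8.900 ✓; |BA| = 8.900 ✓; ∠(BA, AJ) = 90.00° ✓; |AJ| = 19.60 ✓; |HJ| = 55.54 ✓.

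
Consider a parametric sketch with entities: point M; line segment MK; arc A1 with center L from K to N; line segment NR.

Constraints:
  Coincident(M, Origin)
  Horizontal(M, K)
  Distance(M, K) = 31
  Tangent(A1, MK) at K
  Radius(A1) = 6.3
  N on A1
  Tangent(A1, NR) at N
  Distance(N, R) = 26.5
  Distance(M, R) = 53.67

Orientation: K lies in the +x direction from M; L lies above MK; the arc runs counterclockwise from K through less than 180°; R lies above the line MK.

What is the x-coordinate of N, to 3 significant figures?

37.0

Checks: |LK| = 6.300 ✓; |LN| = 6.300 ✓; ∠(LN, NR) = 90.00° ✓; |NR| = 26.50 ✓; |MR| = 53.67 ✓.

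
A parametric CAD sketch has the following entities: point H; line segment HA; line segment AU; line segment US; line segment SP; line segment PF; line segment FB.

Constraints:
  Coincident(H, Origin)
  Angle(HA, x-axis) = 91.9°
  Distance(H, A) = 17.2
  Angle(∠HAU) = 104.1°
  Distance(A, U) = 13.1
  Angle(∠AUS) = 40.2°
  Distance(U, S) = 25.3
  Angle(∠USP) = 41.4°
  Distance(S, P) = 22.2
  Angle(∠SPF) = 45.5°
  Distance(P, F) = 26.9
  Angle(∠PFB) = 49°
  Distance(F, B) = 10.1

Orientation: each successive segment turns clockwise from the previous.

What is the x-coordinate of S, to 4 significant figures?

-2.052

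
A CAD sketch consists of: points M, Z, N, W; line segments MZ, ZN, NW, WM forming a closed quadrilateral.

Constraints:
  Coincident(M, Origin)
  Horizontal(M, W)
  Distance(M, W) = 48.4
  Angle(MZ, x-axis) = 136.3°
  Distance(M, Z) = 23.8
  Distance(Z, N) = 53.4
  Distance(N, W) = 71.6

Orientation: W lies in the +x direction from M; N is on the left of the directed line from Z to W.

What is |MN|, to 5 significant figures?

62.497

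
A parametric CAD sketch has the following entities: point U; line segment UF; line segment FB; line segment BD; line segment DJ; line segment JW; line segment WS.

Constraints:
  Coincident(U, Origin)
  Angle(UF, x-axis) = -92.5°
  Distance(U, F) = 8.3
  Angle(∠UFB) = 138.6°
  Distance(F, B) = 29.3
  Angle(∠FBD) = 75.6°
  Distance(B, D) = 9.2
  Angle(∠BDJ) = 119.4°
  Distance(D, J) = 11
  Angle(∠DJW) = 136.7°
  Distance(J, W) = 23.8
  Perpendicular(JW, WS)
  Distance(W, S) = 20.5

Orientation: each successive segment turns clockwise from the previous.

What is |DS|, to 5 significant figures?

34.343

U is at the origin; UF runs at -92.5° with length 8.3, so F = (-0.36204, -8.2921). ∠UFB = 138.6° gives FB at -133.90° from the x-axis; with |FB| = 29.3, B = (-20.679, -29.404). ∠FBD = 75.6° gives BD at 121.70° from the x-axis; with |BD| = 9.2, D = (-25.513, -21.577). ∠BDJ = 119.4° gives DJ at 61.100° from the x-axis; with |DJ| = 11.0, J = (-20.197, -11.947). ∠DJW = 136.7° gives JW at 17.800° from the x-axis; with |JW| = 23.8, W = (2.4637, -4.6711). The perpendicularity gives WS at right angles to JW, so WS runs at -72.200°; with |WS| = 20.5, S = (8.7305, -24.190). Then |DS| = |S − D| = 34.343.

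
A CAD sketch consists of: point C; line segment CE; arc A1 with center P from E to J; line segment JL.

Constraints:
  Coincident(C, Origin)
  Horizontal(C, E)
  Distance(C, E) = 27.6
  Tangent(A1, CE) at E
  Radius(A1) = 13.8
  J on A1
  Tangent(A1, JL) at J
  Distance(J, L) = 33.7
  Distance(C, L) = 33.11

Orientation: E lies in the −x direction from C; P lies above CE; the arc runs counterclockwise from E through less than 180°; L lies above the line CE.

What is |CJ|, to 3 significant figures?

17.4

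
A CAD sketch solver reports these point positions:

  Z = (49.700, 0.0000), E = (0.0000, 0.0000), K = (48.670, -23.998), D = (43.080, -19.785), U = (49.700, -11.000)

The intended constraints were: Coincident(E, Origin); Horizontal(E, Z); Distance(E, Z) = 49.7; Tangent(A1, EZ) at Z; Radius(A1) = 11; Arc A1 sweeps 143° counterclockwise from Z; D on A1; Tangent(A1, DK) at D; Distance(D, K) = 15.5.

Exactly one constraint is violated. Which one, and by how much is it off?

Distance(D, K) = 15.5 — off by 8.50.

E = (0.00, 0.00) ✓; E.y = 0.00, Z.y = 0.00 ✓; |EZ| = 49.70 ✓; ∠(UZ, ZE) = 90.00° ✓; |UZ| = 11.00 ✓; bearing(U→D) − bearing(U→Z) = 143.0° ✓; |UD| = 11.00 ✓; ∠(UD, DK) = 90.00° ✓; |DK| = 7.000 ✗.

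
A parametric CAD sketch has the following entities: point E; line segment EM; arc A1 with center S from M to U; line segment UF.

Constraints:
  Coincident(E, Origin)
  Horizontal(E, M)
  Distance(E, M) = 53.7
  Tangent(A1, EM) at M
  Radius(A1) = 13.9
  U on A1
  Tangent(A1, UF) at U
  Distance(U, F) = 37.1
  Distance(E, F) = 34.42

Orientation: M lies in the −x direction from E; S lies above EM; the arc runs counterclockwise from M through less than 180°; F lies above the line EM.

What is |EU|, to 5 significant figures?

44.207

E is at the origin; E and M share the same y with |EM| = 53.7 and M on the −x side, so M = (-53.700, 0.0000). The tangent condition forces SM to be normal to EM, so S = M + (0, 13.9) = (-53.700, 13.900). Since SU ⟂ UF (tangency), |SF| = √(13.9² + 37.1²) = 39.618 regardless of where U sits on A1. So F lies on both circle(E, 34.42) and circle(S, 39.618); the above-EM intersection is F = (-17.374, 29.713). U is the foot of the tangent from F: U = (-44.033, 3.9119).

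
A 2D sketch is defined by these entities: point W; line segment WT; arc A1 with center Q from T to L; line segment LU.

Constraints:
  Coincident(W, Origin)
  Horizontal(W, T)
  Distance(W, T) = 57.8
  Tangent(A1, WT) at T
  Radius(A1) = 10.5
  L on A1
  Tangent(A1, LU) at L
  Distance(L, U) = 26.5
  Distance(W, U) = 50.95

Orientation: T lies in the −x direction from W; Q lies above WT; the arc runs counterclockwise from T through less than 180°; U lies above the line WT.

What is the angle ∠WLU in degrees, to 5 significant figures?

79.965°

Checks: |QL| = 10.50 ✓; ∠(QL, LU) = 90.00° ✓; |LU| = 26.50 ✓; |WU| = 50.95 ✓.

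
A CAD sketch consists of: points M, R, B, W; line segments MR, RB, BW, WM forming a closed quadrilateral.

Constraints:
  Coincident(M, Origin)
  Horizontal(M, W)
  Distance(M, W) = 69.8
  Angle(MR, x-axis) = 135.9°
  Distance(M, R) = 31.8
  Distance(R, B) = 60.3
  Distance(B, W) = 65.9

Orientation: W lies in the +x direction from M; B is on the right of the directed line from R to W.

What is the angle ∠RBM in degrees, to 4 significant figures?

13.33°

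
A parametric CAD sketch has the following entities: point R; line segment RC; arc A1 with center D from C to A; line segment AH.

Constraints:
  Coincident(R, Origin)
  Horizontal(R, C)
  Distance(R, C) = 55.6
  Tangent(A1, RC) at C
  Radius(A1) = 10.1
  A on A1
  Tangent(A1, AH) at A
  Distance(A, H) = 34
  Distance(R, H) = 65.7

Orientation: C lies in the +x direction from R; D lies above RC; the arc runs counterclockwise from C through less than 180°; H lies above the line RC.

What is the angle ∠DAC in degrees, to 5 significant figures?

30.616°

R is at the origin; RC is horizontal with |RC| = 55.6 and C on the +x side, so C = (55.600, 0.0000). Tangency of A1 to RC means the radius DC is perpendicular to RC, so D = C + (0, 10.1) = (55.600, 10.100). Since DA ⟂ AH (tangency), |DH| = √(10.1² + 34.0²) = 35.468 regardless of where A sits on A1. So H lies on both circle(R, 65.7) and circle(D, 35.468); the above-RC intersection is H = (48.090, 44.764). A is the foot of the tangent from H: A = (64.453, 14.961).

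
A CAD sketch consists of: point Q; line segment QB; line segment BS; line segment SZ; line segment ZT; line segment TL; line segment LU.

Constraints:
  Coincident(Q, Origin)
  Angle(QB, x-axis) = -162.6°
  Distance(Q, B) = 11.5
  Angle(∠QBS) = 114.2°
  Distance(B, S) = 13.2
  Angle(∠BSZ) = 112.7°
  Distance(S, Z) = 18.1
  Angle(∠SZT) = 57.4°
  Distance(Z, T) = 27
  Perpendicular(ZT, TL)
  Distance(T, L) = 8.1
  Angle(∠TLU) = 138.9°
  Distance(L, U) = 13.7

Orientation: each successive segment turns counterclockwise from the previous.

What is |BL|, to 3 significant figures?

6.47

∠SZT = 57.4° gives ZT at 93.1° from the x-axis; with |ZT| = 27.0, T = (1.76, 1.50). The perpendicularity gives TL at right angles to ZT, so TL runs at -177°; with |TL| = 8.1, L = (-6.33, 1.06). Then |BL| = |L − B| = 6.47.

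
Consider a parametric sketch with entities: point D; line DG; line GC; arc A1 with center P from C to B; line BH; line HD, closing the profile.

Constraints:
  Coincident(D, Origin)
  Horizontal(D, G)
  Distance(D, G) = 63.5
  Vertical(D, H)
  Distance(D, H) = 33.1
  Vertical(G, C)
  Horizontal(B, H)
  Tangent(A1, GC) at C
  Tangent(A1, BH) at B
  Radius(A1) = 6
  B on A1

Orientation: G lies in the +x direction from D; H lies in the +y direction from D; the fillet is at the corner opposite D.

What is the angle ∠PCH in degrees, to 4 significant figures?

5.398°

The virtual corner opposite D is at (63.50, 33.10). A1 meets GC tangentially, so PC is at right angles to GC and since A1 is tangent to BH there, PB ⟂ BH, with radius 6.0, so the center P sits 6.0 in from both sides at P = (57.50, 27.10). That places the tangent points at C = (63.50, 27.10) on GC and B = (57.50, 33.10) on BH. Then cos ∠PCH = CP·CH / (|CP||CH|), giving 5.398°.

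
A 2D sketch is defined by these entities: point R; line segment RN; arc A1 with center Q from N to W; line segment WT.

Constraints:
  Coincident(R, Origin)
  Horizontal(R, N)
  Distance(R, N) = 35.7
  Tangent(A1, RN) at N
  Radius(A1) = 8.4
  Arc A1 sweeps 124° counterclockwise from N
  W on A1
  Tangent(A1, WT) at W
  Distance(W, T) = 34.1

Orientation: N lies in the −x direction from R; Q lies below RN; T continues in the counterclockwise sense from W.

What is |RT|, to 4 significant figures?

47.62

R is at the origin; RN is horizontal with |RN| = 35.7 and N on the −x side, so N = (-35.70, 0.000). A1 meets RN tangentially, so QN is at right angles to RN, so Q = N + (0, -8.4) = (-35.70, -8.400). On A1, N sits at bearing 90° from Q; a 124° counterclockwise sweep puts W at bearing 214°, so W = Q + 8.4·(cos 214°, sin 214°) = (-42.66, -13.10). The tangent condition forces QW to be normal to WT, so WT runs along (−sin 214°, cos 214°); with |WT| = 34.1, T = (-23.60, -41.37). Then |RT| = |T − R| = 47.62.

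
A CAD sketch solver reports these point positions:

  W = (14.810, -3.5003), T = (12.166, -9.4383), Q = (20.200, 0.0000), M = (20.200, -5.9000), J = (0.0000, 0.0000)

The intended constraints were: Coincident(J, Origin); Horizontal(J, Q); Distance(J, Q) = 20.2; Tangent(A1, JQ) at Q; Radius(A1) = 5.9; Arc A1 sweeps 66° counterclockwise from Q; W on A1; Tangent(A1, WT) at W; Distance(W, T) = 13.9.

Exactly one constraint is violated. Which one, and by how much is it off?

Distance(W, T) = 13.9 — off by 7.40.

J = (0.00, 0.00) ✓; J.y = 0.00, Q.y = 0.00 ✓; |JQ| = 20.20 ✓; ∠(MQ, QJ) = 90.00° ✓; |MQ| = 5.900 ✓; bearing(M→W) − bearing(M→Q) = 66.00° ✓; |MW| = 5.900 ✓; ∠(MW, WT) = 90.00° ✓; |WT| = 6.500 ✗.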